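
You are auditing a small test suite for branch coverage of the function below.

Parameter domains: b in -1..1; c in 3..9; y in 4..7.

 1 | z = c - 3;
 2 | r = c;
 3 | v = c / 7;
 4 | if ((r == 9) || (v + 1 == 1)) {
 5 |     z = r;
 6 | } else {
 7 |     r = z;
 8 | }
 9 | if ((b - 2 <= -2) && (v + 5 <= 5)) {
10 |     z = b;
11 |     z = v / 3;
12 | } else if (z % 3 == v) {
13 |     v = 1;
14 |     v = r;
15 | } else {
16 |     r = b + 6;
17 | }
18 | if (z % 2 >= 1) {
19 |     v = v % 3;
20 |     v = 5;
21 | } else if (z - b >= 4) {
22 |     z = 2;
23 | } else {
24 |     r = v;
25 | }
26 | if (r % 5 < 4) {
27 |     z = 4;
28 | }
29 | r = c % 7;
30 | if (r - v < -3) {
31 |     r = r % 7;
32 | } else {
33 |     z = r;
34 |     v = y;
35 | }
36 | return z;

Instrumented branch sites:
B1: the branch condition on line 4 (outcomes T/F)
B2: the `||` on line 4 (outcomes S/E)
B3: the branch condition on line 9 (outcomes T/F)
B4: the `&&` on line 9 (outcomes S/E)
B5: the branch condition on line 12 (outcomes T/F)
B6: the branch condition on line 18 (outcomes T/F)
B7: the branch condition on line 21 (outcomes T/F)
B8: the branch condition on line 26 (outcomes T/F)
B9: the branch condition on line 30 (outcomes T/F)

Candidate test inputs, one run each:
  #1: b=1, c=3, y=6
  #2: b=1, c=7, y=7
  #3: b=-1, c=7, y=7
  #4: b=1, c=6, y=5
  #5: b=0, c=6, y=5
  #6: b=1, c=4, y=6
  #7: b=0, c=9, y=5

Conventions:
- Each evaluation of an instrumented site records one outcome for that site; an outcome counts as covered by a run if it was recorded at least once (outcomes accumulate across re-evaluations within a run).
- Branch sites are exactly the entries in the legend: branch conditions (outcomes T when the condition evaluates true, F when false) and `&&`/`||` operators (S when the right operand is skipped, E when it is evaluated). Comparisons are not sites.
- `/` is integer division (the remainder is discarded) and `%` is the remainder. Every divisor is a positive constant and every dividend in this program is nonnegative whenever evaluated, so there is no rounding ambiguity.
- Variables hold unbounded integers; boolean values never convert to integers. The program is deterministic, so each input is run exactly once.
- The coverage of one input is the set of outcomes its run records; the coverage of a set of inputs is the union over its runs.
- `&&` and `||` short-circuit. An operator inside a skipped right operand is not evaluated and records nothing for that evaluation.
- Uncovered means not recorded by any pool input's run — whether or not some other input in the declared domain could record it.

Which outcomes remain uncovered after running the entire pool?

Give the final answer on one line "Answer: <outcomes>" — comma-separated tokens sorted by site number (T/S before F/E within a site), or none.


input #1, b=1, c=3, y=6: events B2->E, B1->T, B4->S, B3->F, B5->T, B6->T, B8->T, B9->F; outcomes B1=T, B2=E, B3=F, B4=S, B5=T, B6=T, B8=T, B9=F
input #2, b=1, c=7, y=7: events B2->E, B1->F, B4->S, B3->F, B5->T, B6->F, B7->F, B8->F, B9->T; outcomes B1=F, B2=E, B3=F, B4=S, B5=T, B6=F, B7=F, B8=F, B9=T
input #3, b=-1, c=7, y=7: events B2->E, B1->F, B4->E, B3->F, B5->T, B6->F, B7->T, B8->F, B9->T; outcomes B1=F, B2=E, B3=F, B4=E, B5=T, B6=F, B7=T, B8=F, B9=T
input #4, b=1, c=6, y=5: events B2->E, B1->T, B4->S, B3->F, B5->T, B6->F, B7->T, B8->T, B9->F; outcomes B1=T, B2=E, B3=F, B4=S, B5=T, B6=F, B7=T, B8=T, B9=F
input #5, b=0, c=6, y=5: events B2->E, B1->T, B4->E, B3->T, B6->F, B7->F, B8->T, B9->F; outcomes B1=T, B2=E, B3=T, B4=E, B6=F, B7=F, B8=T, B9=F
input #6, b=1, c=4, y=6: events B2->E, B1->T, B4->S, B3->F, B5->F, B6->F, B7->F, B8->T, B9->F; outcomes B1=T, B2=E, B3=F, B4=S, B5=F, B6=F, B7=F, B8=T, B9=F
input #7, b=0, c=9, y=5: events B2->S, B1->T, B4->E, B3->F, B5->F, B6->T, B8->T, B9->F; outcomes B1=T, B2=S, B3=F, B4=E, B5=F, B6=T, B8=T, B9=F
union over the pool: B1=T, B1=F, B2=S, B2=E, B3=T, B3=F, B4=S, B4=E, B5=T, B5=F, B6=T, B6=F, B7=T, B7=F, B8=T, B8=F, B9=T, B9=F
uncovered (0 of 18): none
Answer: none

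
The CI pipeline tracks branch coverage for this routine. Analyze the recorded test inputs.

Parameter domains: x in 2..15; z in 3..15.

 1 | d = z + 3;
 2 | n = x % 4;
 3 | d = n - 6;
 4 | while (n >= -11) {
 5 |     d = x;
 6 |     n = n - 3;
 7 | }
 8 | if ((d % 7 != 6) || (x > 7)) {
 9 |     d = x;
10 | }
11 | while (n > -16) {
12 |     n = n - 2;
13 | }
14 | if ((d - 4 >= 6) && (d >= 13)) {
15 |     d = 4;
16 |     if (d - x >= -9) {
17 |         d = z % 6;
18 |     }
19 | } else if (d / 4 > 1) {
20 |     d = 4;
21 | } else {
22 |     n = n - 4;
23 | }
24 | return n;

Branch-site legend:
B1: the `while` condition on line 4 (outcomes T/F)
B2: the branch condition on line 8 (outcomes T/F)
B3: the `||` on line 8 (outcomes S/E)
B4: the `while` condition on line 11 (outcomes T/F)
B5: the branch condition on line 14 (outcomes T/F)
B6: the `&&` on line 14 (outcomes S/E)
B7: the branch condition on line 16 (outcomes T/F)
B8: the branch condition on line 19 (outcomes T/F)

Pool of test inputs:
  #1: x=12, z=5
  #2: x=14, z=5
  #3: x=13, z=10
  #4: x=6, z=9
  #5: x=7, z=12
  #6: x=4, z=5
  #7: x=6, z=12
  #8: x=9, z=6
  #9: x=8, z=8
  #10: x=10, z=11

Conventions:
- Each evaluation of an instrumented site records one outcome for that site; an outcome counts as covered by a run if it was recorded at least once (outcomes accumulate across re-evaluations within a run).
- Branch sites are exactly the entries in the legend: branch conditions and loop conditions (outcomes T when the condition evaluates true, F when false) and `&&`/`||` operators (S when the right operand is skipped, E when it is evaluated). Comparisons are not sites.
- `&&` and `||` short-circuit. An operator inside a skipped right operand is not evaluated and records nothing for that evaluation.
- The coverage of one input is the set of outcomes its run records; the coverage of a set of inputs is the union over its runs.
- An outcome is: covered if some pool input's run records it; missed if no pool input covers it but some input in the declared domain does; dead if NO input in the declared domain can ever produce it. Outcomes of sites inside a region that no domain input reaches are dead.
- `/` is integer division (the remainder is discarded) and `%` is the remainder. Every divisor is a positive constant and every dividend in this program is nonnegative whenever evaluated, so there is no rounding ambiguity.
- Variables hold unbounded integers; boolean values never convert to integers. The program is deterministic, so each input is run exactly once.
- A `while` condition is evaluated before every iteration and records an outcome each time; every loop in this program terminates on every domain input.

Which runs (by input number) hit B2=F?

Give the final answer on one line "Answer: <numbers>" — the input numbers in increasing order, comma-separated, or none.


input #1 (x=12, z=5): misses B2=F
input #2 (x=14, z=5): misses B2=F
input #3 (x=13, z=10): misses B2=F
input #4 (x=6, z=9): covers B2=F
input #5 (x=7, z=12): misses B2=F
input #6 (x=4, z=5): misses B2=F
input #7 (x=6, z=12): covers B2=F
input #8 (x=9, z=6): misses B2=F
input #9 (x=8, z=8): misses B2=F
input #10 (x=10, z=11): misses B2=F
Answer: 4, 7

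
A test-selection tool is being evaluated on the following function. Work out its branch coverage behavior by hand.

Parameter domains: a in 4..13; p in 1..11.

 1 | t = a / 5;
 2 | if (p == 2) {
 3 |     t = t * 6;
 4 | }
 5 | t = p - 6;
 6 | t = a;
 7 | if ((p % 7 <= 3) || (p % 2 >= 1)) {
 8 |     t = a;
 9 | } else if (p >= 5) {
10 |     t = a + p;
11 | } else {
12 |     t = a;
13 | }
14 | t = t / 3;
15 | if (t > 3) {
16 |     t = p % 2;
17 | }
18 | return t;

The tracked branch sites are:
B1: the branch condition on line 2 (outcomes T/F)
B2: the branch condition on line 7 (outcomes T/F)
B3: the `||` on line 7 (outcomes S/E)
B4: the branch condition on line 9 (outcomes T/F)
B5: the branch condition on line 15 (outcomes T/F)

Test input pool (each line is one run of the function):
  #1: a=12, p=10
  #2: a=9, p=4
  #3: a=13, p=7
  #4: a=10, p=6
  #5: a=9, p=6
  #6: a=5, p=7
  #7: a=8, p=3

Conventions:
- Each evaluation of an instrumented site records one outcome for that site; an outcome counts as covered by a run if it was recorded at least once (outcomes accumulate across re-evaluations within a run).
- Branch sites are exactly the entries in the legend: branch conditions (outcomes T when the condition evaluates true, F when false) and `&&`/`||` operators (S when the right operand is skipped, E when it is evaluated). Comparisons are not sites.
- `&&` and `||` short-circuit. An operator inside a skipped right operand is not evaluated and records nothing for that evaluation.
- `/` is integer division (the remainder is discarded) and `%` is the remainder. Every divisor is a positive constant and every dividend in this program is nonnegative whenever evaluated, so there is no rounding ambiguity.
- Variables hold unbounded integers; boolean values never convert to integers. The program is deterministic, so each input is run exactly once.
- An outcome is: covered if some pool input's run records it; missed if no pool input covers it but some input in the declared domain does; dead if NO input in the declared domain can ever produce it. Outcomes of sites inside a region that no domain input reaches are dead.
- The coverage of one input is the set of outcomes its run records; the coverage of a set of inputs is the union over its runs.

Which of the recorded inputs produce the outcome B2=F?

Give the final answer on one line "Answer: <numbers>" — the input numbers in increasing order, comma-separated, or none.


input #1 (a=12, p=10): does not produce B2=F
input #2 (a=9, p=4): produces B2=F
input #3 (a=13, p=7): does not produce B2=F
input #4 (a=10, p=6): produces B2=F
input #5 (a=9, p=6): produces B2=F
input #6 (a=5, p=7): does not produce B2=F
input #7 (a=8, p=3): does not produce B2=F
Answer: 2, 4, 5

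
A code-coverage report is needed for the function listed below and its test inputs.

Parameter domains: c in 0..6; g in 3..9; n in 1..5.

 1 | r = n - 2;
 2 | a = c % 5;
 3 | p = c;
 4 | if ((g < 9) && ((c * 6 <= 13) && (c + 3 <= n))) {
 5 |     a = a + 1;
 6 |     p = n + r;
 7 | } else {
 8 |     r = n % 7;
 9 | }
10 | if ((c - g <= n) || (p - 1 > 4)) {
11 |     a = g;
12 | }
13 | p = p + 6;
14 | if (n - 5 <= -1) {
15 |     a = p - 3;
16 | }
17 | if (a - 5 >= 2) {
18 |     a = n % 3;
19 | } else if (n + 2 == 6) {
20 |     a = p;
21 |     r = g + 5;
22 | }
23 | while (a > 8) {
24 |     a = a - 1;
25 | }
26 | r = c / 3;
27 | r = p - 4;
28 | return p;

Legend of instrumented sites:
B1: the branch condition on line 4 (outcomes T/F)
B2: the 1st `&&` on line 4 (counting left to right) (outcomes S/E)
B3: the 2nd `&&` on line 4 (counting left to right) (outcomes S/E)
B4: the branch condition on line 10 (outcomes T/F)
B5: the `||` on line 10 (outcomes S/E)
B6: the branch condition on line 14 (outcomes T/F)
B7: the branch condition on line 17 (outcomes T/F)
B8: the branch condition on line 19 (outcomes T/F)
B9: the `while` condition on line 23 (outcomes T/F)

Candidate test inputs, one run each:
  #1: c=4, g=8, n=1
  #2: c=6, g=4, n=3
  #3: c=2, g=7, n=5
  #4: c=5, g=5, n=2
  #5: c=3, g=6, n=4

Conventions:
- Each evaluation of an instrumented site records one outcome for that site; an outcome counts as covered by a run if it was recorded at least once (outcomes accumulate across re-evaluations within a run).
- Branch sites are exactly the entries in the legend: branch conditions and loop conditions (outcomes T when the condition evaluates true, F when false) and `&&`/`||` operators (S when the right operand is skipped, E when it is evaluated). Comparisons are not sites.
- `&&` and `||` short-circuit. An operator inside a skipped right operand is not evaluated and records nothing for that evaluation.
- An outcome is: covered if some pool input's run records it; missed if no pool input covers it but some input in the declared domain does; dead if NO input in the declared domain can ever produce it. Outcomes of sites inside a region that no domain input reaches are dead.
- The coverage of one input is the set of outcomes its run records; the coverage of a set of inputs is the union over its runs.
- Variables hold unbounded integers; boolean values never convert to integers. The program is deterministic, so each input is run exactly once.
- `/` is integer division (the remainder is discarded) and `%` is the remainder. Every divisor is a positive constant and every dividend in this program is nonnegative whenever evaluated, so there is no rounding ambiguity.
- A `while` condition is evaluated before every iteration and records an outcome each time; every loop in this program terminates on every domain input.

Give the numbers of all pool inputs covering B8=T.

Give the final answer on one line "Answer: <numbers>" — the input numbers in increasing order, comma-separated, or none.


input #1 (c=4, g=8, n=1): does not record B8=T
input #2 (c=6, g=4, n=3): does not record B8=T
input #3 (c=2, g=7, n=5): does not record B8=T
input #4 (c=5, g=5, n=2): does not record B8=T
input #5 (c=3, g=6, n=4): records B8=T
Answer: 5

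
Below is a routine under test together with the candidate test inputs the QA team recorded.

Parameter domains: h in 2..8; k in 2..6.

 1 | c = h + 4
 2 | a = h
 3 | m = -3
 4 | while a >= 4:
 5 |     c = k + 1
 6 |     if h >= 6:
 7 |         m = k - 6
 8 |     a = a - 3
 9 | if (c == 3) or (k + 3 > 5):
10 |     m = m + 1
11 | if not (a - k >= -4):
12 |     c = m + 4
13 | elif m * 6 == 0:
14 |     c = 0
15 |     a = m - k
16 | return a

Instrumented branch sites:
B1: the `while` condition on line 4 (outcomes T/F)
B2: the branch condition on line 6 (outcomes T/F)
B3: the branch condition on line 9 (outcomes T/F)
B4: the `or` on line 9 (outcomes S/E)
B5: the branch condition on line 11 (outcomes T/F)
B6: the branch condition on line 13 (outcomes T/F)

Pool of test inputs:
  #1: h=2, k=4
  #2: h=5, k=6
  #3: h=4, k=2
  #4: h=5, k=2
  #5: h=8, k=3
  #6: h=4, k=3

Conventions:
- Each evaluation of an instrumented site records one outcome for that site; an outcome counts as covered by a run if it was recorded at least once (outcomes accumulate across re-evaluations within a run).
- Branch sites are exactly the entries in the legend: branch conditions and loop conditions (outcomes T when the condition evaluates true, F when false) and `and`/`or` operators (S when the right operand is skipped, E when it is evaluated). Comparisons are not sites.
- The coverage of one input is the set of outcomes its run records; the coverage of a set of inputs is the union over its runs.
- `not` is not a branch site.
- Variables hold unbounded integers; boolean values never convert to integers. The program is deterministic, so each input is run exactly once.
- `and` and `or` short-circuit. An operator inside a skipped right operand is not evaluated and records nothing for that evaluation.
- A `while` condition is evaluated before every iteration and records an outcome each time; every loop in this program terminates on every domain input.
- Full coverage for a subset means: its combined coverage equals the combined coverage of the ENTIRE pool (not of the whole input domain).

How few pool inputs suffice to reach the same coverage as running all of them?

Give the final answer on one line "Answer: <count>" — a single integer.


input #1 (h=2, k=4): covers B1=F, B3=T, B4=E, B5=F, B6=F
input #2 (h=5, k=6): covers B1=T, B1=F, B2=F, B3=T, B4=E, B5=F, B6=F
input #3 (h=4, k=2): covers B1=T, B1=F, B2=F, B3=T, B4=S, B5=F, B6=F
input #4 (h=5, k=2): covers B1=T, B1=F, B2=F, B3=T, B4=S, B5=F, B6=F
input #5 (h=8, k=3): covers B1=T, B1=F, B2=T, B3=T, B4=E, B5=F, B6=F
input #6 (h=4, k=3): covers B1=T, B1=F, B2=F, B3=T, B4=E, B5=F, B6=F
pool-wide coverage (9 outcomes): B1=T, B1=F, B2=T, B2=F, B3=T, B4=S, B4=E, B5=F, B6=F
size 1 is not enough: best union over all size-1 subsets is 7/9
at size 2, {3, 5} reaches all 9 outcomes; every lexicographically earlier size-2 subset fails
Answer: 2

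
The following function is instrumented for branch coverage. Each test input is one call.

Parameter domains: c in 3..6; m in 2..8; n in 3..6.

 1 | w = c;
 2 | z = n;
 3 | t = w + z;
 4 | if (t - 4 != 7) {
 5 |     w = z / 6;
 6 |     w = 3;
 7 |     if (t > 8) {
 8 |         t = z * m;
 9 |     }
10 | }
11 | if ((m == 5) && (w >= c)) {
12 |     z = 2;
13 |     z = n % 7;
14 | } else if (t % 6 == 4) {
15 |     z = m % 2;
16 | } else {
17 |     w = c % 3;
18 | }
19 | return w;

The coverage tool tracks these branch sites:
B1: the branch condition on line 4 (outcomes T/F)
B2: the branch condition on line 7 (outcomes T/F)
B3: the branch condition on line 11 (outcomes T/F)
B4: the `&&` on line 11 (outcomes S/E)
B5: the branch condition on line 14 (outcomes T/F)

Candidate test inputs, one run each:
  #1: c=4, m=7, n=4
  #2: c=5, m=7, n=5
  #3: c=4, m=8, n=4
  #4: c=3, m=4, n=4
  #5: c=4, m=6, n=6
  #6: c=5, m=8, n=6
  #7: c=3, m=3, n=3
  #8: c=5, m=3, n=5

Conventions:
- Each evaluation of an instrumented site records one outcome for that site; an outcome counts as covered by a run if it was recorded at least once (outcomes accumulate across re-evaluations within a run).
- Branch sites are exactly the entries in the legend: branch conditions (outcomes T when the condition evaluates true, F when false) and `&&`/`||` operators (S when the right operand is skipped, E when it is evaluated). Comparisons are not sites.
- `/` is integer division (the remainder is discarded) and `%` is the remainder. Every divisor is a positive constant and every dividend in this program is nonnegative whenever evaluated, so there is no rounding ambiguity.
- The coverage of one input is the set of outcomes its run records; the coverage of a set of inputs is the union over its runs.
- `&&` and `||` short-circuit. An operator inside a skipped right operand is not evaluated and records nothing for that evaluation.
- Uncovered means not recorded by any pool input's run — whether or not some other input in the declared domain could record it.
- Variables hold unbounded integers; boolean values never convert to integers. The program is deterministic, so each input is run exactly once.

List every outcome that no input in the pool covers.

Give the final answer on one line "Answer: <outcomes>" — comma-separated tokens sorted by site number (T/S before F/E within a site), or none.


#1 (c=4, m=7, n=4) -> B1->T, B2->F, B4->S, B3->F, B5->F; covered: B1=T, B2=F, B3=F, B4=S, B5=F
#2 (c=5, m=7, n=5) -> B1->T, B2->T, B4->S, B3->F, B5->F; covered: B1=T, B2=T, B3=F, B4=S, B5=F
#3 (c=4, m=8, n=4) -> B1->T, B2->F, B4->S, B3->F, B5->F; covered: B1=T, B2=F, B3=F, B4=S, B5=F
#4 (c=3, m=4, n=4) -> B1->T, B2->F, B4->S, B3->F, B5->F; covered: B1=T, B2=F, B3=F, B4=S, B5=F
#5 (c=4, m=6, n=6) -> B1->T, B2->T, B4->S, B3->F, B5->F; covered: B1=T, B2=T, B3=F, B4=S, B5=F
#6 (c=5, m=8, n=6) -> B1->F, B4->S, B3->F, B5->F; covered: B1=F, B3=F, B4=S, B5=F
#7 (c=3, m=3, n=3) -> B1->T, B2->F, B4->S, B3->F, B5->F; covered: B1=T, B2=F, B3=F, B4=S, B5=F
#8 (c=5, m=3, n=5) -> B1->T, B2->T, B4->S, B3->F, B5->F; covered: B1=T, B2=T, B3=F, B4=S, B5=F
union over the pool: B1=T, B1=F, B2=T, B2=F, B3=F, B4=S, B5=F
uncovered (3 of 10): B3=T, B4=E, B5=T
Answer: B3=T, B4=E, B5=T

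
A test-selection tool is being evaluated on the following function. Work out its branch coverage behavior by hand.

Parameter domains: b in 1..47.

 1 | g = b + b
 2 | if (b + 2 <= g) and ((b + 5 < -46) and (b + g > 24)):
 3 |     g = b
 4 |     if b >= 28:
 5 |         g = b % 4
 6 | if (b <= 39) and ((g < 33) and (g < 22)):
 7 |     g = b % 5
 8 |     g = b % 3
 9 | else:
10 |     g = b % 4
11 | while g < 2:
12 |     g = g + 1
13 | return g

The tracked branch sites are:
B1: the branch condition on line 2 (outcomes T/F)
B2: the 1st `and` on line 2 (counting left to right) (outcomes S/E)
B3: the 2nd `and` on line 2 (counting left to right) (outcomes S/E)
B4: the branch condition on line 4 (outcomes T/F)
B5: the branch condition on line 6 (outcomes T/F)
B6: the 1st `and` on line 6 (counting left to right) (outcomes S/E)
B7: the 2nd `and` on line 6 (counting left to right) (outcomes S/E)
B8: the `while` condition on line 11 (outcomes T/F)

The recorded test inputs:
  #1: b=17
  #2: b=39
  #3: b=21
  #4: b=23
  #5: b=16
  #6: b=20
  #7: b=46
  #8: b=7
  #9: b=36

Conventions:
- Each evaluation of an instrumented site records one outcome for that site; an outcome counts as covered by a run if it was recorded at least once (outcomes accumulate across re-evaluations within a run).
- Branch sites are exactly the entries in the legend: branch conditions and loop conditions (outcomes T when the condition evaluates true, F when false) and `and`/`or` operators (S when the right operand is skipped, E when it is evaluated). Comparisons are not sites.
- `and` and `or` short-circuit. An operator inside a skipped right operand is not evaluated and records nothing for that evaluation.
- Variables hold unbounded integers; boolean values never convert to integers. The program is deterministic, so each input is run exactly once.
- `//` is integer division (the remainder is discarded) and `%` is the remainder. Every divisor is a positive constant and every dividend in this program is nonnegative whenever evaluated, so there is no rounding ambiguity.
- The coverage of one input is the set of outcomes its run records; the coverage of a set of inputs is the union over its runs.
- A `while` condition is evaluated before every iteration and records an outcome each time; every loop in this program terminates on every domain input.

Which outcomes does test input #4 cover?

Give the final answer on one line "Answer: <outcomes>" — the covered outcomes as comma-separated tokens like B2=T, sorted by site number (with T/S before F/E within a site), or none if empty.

Running input #4 (b=23), event by event:
  B2->E, B3->S, B1->F, B6->E, B7->S, B5->F, B8->F
deduplicating events, the covered set is: B1=F, B2=E, B3=S, B5=F, B6=E, B7=S, B8=F

Answer: B1=F, B2=E, B3=S, B5=F, B6=E, B7=S, B8=F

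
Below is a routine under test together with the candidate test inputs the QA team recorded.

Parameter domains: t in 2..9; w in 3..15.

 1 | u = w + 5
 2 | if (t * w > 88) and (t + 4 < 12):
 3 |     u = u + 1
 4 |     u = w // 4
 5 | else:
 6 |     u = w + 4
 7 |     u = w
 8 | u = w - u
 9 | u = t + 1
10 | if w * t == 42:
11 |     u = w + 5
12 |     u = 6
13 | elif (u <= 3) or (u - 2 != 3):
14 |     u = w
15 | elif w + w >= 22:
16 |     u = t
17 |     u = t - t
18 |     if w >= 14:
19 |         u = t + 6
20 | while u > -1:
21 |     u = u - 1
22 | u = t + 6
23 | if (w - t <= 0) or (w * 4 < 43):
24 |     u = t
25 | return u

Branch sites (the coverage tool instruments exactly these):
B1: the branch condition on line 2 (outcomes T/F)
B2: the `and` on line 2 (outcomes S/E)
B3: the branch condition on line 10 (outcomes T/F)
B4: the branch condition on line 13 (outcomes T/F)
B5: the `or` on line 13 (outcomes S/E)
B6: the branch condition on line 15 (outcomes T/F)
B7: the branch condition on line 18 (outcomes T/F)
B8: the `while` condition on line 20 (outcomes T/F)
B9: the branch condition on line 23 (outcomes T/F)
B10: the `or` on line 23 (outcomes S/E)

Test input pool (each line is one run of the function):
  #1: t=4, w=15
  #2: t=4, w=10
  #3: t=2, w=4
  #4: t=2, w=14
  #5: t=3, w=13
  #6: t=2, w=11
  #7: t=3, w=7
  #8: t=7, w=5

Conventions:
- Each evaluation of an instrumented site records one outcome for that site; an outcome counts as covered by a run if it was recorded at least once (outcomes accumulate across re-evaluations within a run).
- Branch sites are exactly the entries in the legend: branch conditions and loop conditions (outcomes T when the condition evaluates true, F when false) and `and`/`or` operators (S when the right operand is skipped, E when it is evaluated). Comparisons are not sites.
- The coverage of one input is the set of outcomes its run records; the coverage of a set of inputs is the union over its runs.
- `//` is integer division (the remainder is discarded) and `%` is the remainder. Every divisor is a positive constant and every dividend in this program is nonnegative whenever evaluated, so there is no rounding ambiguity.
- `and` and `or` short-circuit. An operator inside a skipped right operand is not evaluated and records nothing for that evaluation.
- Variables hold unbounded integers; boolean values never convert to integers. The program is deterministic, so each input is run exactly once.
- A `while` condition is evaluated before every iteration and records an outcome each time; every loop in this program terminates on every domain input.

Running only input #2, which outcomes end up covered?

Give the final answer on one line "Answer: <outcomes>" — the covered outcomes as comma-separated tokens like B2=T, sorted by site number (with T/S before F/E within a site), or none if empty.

Running input #2 (t=4, w=10), event by event:
  B2->S, B1->F, B3->F, B5->E, B4->F, B6->F, B8->T, B8->T, B8->T, B8->T
  B8->T, B8->T, B8->F, B10->E, B9->T
distinct outcomes covered: B1=F, B2=S, B3=F, B4=F, B5=E, B6=F, B8=T, B8=F, B9=T, B10=E

Answer: B1=F, B2=S, B3=F, B4=F, B5=E, B6=F, B8=T, B8=F, B9=T, B10=E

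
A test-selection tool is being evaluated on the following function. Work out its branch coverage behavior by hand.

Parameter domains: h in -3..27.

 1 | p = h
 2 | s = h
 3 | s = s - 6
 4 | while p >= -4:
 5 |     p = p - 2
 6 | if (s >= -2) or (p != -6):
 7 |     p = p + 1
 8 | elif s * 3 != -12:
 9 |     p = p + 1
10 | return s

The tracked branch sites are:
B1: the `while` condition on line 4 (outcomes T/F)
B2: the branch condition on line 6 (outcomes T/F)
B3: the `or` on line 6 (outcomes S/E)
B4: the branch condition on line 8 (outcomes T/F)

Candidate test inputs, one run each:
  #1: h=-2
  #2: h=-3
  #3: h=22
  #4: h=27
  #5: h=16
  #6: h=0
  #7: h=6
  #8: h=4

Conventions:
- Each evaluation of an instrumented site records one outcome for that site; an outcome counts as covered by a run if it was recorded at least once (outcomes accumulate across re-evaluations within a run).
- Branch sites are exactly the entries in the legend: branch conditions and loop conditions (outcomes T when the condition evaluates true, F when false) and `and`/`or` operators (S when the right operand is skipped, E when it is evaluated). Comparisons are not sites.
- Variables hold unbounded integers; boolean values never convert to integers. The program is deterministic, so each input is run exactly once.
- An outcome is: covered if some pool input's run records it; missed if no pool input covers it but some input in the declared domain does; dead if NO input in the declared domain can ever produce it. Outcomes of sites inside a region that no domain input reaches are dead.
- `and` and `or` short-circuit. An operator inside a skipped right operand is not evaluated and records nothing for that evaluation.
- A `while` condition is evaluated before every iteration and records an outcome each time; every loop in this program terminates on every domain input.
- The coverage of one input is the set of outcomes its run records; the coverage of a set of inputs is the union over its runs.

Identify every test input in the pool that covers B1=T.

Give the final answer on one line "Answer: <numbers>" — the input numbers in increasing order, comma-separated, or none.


input #1 (h=-2): hits B1=T
input #2 (h=-3): hits B1=T
input #3 (h=22): hits B1=T
input #4 (h=27): hits B1=T
input #5 (h=16): hits B1=T
input #6 (h=0): hits B1=T
input #7 (h=6): hits B1=T
input #8 (h=4): hits B1=T
Answer: 1, 2, 3, 4, 5, 6, 7, 8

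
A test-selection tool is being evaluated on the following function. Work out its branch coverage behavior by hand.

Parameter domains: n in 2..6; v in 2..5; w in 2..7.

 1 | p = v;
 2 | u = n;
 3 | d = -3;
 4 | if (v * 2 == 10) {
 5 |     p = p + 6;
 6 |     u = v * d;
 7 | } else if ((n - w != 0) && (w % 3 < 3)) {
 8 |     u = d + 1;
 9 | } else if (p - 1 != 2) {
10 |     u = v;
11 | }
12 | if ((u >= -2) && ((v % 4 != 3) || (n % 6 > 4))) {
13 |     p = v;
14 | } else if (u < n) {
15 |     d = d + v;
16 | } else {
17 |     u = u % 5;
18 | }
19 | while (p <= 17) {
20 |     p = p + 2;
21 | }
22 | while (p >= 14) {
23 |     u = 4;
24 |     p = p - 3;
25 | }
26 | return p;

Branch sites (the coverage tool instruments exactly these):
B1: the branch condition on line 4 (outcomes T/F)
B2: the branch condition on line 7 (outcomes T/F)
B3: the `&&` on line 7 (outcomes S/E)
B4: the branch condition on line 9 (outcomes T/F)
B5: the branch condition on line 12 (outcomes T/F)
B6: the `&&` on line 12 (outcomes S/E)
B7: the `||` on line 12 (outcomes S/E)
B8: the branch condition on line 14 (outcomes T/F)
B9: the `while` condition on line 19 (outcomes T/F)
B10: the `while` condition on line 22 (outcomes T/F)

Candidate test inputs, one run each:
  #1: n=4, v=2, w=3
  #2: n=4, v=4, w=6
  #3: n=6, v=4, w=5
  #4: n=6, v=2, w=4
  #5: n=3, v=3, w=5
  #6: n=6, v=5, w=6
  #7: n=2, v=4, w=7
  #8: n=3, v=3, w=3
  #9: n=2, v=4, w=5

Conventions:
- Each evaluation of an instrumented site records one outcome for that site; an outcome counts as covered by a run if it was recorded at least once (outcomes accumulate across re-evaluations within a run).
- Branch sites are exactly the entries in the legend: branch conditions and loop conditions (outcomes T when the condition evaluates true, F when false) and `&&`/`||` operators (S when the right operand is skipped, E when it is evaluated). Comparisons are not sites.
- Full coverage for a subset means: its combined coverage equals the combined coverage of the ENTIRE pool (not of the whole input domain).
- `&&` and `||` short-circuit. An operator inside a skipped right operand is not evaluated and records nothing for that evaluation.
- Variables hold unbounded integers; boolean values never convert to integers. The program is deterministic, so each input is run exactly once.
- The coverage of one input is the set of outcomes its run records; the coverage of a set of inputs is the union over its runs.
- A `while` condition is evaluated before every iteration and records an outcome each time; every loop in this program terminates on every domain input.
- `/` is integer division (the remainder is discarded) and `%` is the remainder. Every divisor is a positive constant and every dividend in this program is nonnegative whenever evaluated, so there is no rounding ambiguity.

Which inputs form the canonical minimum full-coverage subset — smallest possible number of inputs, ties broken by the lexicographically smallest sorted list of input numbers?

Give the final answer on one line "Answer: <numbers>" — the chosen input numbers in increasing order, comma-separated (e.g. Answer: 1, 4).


#1 (n=4, v=2, w=3) -> covered: B1=F, B2=T, B3=E, B5=T, B6=E, B7=S, B9=T, B9=F, B10=T, B10=F
#2 (n=4, v=4, w=6) -> covered: B1=F, B2=T, B3=E, B5=T, B6=E, B7=S, B9=T, B9=F, B10=T, B10=F
#3 (n=6, v=4, w=5) -> covered: B1=F, B2=T, B3=E, B5=T, B6=E, B7=S, B9=T, B9=F, B10=T, B10=F
#4 (n=6, v=2, w=4) -> covered: B1=F, B2=T, B3=E, B5=T, B6=E, B7=S, B9=T, B9=F, B10=T, B10=F
#5 (n=3, v=3, w=5) -> covered: B1=F, B2=T, B3=E, B5=F, B6=E, B7=E, B8=T, B9=T, B9=F, B10=T, B10=F
#6 (n=6, v=5, w=6) -> covered: B1=T, B5=F, B6=S, B8=T, B9=T, B9=F, B10=T, B10=F
#7 (n=2, v=4, w=7) -> covered: B1=F, B2=T, B3=E, B5=T, B6=E, B7=S, B9=T, B9=F, B10=T, B10=F
#8 (n=3, v=3, w=3) -> covered: B1=F, B2=F, B3=S, B4=F, B5=F, B6=E, B7=E, B8=F, B9=T, B9=F, B10=T, B10=F
#9 (n=2, v=4, w=5) -> covered: B1=F, B2=T, B3=E, B5=T, B6=E, B7=S, B9=T, B9=F, B10=T, B10=F
together the pool reaches 19 outcomes: B1=T, B1=F, B2=T, B2=F, B3=S, B3=E, B4=F, B5=T, B5=F, B6=S, B6=E, B7=S, B7=E, B8=T, B8=F, B9=T, B9=F, B10=T, B10=F
size 1 is not enough: best union over all size-1 subsets is 12/19
size 2 is not enough: best union over all size-2 subsets is 16/19
size 3: inputs {1, 6, 8} cover all 19 outcomes, and no lexicographically smaller subset of this size does
Answer: 1, 6, 8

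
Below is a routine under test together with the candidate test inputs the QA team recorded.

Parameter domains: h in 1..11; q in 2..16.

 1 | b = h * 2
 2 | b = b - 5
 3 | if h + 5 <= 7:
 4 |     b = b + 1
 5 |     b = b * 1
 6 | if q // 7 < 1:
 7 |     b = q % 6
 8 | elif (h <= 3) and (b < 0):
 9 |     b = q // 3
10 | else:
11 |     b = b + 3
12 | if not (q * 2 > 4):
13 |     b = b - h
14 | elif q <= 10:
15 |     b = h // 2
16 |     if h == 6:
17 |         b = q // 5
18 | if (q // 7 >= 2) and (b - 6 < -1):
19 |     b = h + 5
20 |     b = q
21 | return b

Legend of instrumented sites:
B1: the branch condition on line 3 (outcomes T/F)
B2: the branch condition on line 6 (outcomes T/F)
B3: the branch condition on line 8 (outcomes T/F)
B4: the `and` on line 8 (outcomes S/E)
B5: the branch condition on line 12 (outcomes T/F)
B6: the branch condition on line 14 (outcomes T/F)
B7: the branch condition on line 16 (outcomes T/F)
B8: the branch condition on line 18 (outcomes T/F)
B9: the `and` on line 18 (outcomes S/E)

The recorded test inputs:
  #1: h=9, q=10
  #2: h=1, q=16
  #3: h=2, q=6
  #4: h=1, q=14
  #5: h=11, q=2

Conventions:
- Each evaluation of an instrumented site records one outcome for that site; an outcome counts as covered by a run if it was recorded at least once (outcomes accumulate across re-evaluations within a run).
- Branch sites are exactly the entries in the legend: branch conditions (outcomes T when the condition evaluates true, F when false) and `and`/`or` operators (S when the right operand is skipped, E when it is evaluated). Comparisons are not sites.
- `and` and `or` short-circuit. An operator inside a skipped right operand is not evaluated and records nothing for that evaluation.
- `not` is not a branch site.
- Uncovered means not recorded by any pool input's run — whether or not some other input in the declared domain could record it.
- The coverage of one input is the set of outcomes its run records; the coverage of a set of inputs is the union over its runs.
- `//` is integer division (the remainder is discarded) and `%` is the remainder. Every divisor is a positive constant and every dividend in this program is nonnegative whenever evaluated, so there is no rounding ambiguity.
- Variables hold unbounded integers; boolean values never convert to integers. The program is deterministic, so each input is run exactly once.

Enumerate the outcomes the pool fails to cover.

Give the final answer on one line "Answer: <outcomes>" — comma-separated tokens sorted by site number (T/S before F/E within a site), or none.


#1 (h=9, q=10) -> B1->F, B2->F, B4->S, B3->F, B5->F, B6->T, B7->F, B9->S, B8->F; covered: B1=F, B2=F, B3=F, B4=S, B5=F, B6=T, B7=F, B8=F, B9=S
#2 (h=1, q=16) -> B1->T, B2->F, B4->E, B3->T, B5->F, B6->F, B9->E, B8->F; covered: B1=T, B2=F, B3=T, B4=E, B5=F, B6=F, B8=F, B9=E
#3 (h=2, q=6) -> B1->T, B2->T, B5->F, B6->T, B7->F, B9->S, B8->F; covered: B1=T, B2=T, B5=F, B6=T, B7=F, B8=F, B9=S
#4 (h=1, q=14) -> B1->T, B2->F, B4->E, B3->T, B5->F, B6->F, B9->E, B8->T; covered: B1=T, B2=F, B3=T, B4=E, B5=F, B6=F, B8=T, B9=E
#5 (h=11, q=2) -> B1->F, B2->T, B5->T, B9->S, B8->F; covered: B1=F, B2=T, B5=T, B8=F, B9=S
union over the pool: B1=T, B1=F, B2=T, B2=F, B3=T, B3=F, B4=S, B4=E, B5=T, B5=F, B6=T, B6=F, B7=F, B8=T, B8=F, B9=S, B9=E
uncovered (1 of 18): B7=T
Answer: B7=T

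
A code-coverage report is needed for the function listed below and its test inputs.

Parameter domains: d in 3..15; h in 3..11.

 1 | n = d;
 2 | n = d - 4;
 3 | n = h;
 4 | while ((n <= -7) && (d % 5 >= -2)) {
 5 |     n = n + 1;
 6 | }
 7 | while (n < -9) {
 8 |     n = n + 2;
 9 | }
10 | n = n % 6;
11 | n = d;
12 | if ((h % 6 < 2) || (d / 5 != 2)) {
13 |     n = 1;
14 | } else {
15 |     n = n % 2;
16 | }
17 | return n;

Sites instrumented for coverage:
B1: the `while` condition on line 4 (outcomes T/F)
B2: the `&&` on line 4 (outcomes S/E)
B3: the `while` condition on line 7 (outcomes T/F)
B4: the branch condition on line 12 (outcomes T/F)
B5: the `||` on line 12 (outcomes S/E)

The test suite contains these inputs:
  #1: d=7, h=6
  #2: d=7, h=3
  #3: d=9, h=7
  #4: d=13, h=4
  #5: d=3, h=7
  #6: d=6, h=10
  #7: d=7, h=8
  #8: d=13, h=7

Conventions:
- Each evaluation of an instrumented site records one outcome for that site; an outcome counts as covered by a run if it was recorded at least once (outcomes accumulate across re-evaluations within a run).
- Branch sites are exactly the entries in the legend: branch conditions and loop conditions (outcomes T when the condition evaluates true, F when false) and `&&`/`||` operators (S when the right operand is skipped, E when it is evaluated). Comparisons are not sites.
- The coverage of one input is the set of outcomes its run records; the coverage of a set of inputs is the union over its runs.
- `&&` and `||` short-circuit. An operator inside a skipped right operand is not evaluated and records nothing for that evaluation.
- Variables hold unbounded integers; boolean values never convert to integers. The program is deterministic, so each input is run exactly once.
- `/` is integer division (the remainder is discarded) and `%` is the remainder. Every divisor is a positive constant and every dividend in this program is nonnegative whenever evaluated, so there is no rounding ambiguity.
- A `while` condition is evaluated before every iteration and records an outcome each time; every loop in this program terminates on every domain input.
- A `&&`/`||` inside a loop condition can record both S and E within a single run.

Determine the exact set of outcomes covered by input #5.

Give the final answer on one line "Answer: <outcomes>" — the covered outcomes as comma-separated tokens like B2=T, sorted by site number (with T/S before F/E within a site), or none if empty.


Event log for input #5 (d=3, h=7):
  B2->S, B1->F, B3->F, B5->S, B4->T
collecting distinct outcomes: B1=F, B2=S, B3=F, B4=T, B5=S
Answer: B1=F, B2=S, B3=F, B4=T, B5=S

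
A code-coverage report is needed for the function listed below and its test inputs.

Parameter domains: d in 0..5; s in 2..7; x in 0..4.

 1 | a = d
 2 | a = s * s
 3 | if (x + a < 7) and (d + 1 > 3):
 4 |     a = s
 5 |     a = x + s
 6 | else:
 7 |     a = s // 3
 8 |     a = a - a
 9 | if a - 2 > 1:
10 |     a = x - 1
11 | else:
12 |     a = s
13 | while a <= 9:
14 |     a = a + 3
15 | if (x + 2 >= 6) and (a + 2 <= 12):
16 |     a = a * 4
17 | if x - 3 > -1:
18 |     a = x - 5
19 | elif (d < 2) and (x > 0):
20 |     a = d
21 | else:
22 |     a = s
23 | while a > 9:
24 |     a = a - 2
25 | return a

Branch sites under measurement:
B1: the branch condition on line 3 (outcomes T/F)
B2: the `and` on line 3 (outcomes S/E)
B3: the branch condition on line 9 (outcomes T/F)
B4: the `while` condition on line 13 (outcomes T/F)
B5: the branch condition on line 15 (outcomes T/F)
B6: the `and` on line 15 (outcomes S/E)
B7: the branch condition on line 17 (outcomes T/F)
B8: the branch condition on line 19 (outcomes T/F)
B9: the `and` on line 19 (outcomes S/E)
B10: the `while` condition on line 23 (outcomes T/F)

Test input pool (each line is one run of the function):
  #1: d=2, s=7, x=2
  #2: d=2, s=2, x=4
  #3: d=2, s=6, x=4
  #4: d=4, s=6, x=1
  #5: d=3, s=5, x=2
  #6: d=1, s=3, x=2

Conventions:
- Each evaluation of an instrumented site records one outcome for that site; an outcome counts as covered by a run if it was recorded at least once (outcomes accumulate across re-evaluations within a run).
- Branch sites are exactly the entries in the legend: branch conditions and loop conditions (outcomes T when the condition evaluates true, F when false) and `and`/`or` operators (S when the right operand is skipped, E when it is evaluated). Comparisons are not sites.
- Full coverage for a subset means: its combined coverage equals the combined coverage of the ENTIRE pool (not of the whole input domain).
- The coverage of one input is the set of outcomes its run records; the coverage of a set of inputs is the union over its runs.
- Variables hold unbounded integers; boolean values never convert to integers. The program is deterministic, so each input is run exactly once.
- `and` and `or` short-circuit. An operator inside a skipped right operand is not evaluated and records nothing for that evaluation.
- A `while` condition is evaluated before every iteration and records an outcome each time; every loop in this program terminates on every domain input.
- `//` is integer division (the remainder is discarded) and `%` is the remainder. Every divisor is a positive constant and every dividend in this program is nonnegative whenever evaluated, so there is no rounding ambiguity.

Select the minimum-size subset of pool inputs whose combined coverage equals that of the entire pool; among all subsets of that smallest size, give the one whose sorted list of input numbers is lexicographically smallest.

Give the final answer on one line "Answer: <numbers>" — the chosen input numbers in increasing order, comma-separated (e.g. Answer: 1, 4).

input #1 (d=2, s=7, x=2): events B2->S, B1->F, B3->F, B4->T, B4->F, B6->S, B5->F, B7->F, B9->S, B8->F, B10->F; covers B1=F, B2=S, B3=F, B4=T, B4=F, B5=F, B6=S, B7=F, B8=F, B9=S, B10=F
input #2 (d=2, s=2, x=4): events B2->S, B1->F, B3->F, B4->T, B4->T, B4->T, B4->F, B6->E, B5->F, B7->T, B10->F; covers B1=F, B2=S, B3=F, B4=T, B4=F, B5=F, B6=E, B7=T, B10=F
input #3 (d=2, s=6, x=4): events B2->S, B1->F, B3->F, B4->T, B4->T, B4->F, B6->E, B5->F, B7->T, B10->F; covers B1=F, B2=S, B3=F, B4=T, B4=F, B5=F, B6=E, B7=T, B10=F
input #4 (d=4, s=6, x=1): events B2->S, B1->F, B3->F, B4->T, B4->T, B4->F, B6->S, B5->F, B7->F, B9->S, B8->F, B10->F; covers B1=F, B2=S, B3=F, B4=T, B4=F, B5=F, B6=S, B7=F, B8=F, B9=S, B10=F
input #5 (d=3, s=5, x=2): events B2->S, B1->F, B3->F, B4->T, B4->T, B4->F, B6->S, B5->F, B7->F, B9->S, B8->F, B10->F; covers B1=F, B2=S, B3=F, B4=T, B4=F, B5=F, B6=S, B7=F, B8=F, B9=S, B10=F
input #6 (d=1, s=3, x=2): events B2->S, B1->F, B3->F, B4->T, B4->T, B4->T, B4->F, B6->S, B5->F, B7->F, B9->E, B8->T, B10->F; covers B1=F, B2=S, B3=F, B4=T, B4=F, B5=F, B6=S, B7=F, B8=T, B9=E, B10=F
together the pool reaches 15 outcomes: B1=F, B2=S, B3=F, B4=T, B4=F, B5=F, B6=S, B6=E, B7=T, B7=F, B8=T, B8=F, B9=S, B9=E, B10=F
checked all size-1 subsets: none covers 15 outcomes (max 11/15)
checked all size-2 subsets: none covers 15 outcomes (max 13/15)
size 3: inputs {1, 2, 6} cover all 15 outcomes, and no lexicographically smaller subset of this size does

Answer: 1, 2, 6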